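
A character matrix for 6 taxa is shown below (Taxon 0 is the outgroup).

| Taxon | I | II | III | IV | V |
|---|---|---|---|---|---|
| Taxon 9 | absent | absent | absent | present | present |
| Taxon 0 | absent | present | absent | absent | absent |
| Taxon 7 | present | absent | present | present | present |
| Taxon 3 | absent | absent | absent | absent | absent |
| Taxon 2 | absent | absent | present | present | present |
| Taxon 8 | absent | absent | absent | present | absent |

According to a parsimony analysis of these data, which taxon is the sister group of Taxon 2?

Character polarity is set by the outgroup: the derived state is whichever differs from the outgroup's state, so for II the derived state is 'absent', and for the remaining characters it is 'present'.
I: derived state 'present' in Taxon 7 only — an autapomorphy, so it tells us nothing about relationships among taxa.
All ingroup taxa share the derived state 'absent' for II; it defines the ingroup but does not resolve relationships within it.
III (derived state 'present') is shared by Taxon 2 and Taxon 7 — a synapomorphy uniting that clade.
IV: derived state 'present' in Taxon 2, Taxon 7, Taxon 8, and Taxon 9 only — synapomorphy for {Taxon 2, Taxon 7, Taxon 8, Taxon 9}.
V: derived state 'present' in Taxon 2, Taxon 7, and Taxon 9 only — synapomorphy for {Taxon 2, Taxon 7, Taxon 9}.
Most parsimonious ingroup topology: ((((Taxon 2,Taxon 7),Taxon 9),Taxon 8),Taxon 3).
Taxon 2 and Taxon 7 form a cherry on this tree, so they are sister taxa.

Taxon 7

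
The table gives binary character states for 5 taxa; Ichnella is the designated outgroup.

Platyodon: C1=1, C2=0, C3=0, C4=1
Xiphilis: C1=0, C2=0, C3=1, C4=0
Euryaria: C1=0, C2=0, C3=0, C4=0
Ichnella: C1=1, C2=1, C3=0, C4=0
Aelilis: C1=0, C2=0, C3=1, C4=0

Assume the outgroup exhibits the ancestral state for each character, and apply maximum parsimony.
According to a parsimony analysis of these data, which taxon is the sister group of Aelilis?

Xiphilis

Character polarity is set by the outgroup: the derived state is whichever differs from the outgroup's state, so for C1, C2 the derived state is '0', and for the remaining characters it is '1'.
Only Aelilis, Euryaria, and Xiphilis show the derived state '0' for C1, supporting them as a clade.
All ingroup taxa share the derived state '0' for C2; it defines the ingroup but does not resolve relationships within it.
Only Aelilis and Xiphilis show the derived state '1' for C3, supporting them as a clade.
C4: derived state '1' in Platyodon only — an autapomorphy, so it tells us nothing about relationships among taxa.
Most parsimonious ingroup topology: (Platyodon,((Aelilis,Xiphilis),Euryaria)).
Aelilis and Xiphilis form a cherry on this tree, so they are sister taxa.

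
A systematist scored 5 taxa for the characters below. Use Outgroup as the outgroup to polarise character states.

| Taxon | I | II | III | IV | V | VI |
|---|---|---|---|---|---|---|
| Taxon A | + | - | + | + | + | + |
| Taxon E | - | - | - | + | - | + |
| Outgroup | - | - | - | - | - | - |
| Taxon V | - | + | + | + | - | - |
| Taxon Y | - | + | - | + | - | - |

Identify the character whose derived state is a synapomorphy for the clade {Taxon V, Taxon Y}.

The outgroup has state '-' for every character, so '+' is the derived state throughout.
I (derived state '+') is unique to Taxon A (autapomorphy; uninformative for grouping).
II (derived state '+') is shared by Taxon V and Taxon Y — a synapomorphy uniting that clade.
III (state '+') occurs in Taxon A and Taxon V but conflicts with the nesting implied by the other characters — most parsimoniously interpreted as homoplasy.
All ingroup taxa share the derived state '+' for IV; it defines the ingroup but does not resolve relationships within it.
V (derived state '+') is unique to Taxon A (autapomorphy; uninformative for grouping).
Only Taxon A and Taxon E show the derived state '+' for VI, supporting them as a clade.
Most parsimonious ingroup topology: ((Taxon A,Taxon E),(Taxon Y,Taxon V)).
The clade {Taxon V, Taxon Y} is supported by II: its derived state '+' occurs in exactly those taxa and in no other taxon (including the outgroup).

II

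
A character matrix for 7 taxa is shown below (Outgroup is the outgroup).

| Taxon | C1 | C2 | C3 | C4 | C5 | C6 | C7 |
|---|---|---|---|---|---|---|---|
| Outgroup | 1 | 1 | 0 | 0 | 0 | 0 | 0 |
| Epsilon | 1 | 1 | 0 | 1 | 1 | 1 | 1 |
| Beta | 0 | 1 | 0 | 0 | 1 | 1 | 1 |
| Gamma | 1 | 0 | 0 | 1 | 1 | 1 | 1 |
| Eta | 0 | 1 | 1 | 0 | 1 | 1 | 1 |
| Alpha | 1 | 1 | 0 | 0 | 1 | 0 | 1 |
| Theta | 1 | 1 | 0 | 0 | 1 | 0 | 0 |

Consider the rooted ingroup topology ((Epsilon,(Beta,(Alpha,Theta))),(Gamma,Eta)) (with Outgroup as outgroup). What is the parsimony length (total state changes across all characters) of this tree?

11

Map each character onto ((Epsilon,(Beta,(Alpha,Theta))),(Gamma,Eta)) (rooted by Outgroup) and count the minimum state changes it requires (Fitch parsimony):
C1: 2; C2: 1; C3: 1; C4: 2; C5: 1; C6: 2; C7: 2.
Total tree length = 11.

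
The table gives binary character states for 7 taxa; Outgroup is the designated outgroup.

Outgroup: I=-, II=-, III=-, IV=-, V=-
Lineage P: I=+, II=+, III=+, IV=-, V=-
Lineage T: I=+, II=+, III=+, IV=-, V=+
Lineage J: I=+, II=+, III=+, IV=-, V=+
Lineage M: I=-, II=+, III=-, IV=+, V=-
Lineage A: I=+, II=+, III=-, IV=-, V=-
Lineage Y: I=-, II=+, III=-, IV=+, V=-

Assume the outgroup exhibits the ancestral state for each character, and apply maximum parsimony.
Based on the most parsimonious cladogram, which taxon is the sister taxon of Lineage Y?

The outgroup has state '-' for every character, so '+' is the derived state throughout.
I (derived state '+') is shared by Lineage A, Lineage J, Lineage P, and Lineage T — a synapomorphy uniting that clade.
II (derived state '+') is shared by all ingroup taxa — unites the whole ingroup.
III: derived state '+' in Lineage J, Lineage P, and Lineage T only — synapomorphy for {Lineage J, Lineage P, Lineage T}.
IV (derived state '+') is shared by Lineage M and Lineage Y — a synapomorphy uniting that clade.
Only Lineage J and Lineage T show the derived state '+' for V, supporting them as a clade.
Most parsimonious ingroup topology: (((Lineage P,(Lineage T,Lineage J)),Lineage A),(Lineage M,Lineage Y)).
Lineage Y and Lineage M form a cherry on this tree, so they are sister taxa.

Lineage M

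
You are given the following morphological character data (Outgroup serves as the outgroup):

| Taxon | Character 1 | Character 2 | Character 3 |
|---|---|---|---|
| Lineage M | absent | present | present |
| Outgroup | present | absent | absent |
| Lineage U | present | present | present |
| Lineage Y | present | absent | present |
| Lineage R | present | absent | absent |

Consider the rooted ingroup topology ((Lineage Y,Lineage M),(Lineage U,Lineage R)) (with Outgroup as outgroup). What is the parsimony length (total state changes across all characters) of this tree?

5

Map each character onto ((Lineage Y,Lineage M),(Lineage U,Lineage R)) (rooted by Outgroup) and count the minimum state changes it requires (Fitch parsimony):
Character 1: 1; Character 2: 2; Character 3: 2.
Total tree length = 5.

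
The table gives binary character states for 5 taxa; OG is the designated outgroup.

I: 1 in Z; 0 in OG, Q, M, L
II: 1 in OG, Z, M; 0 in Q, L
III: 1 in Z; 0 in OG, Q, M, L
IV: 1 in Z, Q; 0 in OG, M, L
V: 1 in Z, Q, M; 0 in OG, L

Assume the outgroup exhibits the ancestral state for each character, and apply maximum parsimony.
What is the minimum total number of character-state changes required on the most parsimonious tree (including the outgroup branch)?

Character polarity is set by the outgroup: the derived state is whichever differs from the outgroup's state, so for II the derived state is '0', and for the remaining characters it is '1'.
I (derived state '1') is unique to Z (autapomorphy; uninformative for grouping).
II (state '0') occurs in L and Q but conflicts with the nesting implied by the other characters — most parsimoniously interpreted as homoplasy.
III: derived state '1' in Z only — an autapomorphy, so it tells us nothing about relationships among taxa.
Only Q and Z show the derived state '1' for IV, supporting them as a clade.
Only M, Q, and Z show the derived state '1' for V, supporting them as a clade.
Most parsimonious ingroup topology: (((Z,Q),M),L).
Changes per character on this tree: I: 1; II: 2; III: 1; IV: 1; V: 1.
Total = 6.

6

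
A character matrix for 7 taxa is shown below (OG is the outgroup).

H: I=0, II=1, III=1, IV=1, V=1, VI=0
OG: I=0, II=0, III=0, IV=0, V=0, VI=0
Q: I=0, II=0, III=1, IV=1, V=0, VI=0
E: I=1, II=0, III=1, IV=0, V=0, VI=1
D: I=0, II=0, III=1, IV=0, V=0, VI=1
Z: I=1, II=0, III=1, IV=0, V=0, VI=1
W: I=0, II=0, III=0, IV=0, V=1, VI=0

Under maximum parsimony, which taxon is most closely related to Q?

The outgroup has state '0' for every character, so '1' is the derived state throughout.
I: derived state '1' in E and Z only — synapomorphy for {E, Z}.
II (derived state '1') is unique to H (autapomorphy; uninformative for grouping).
III: derived state '1' in D, E, H, Q, and Z only — synapomorphy for {D, E, H, Q, Z}.
Only H and Q show the derived state '1' for IV, supporting them as a clade.
V (state '1') occurs in H and W but conflicts with the nesting implied by the other characters — most parsimoniously interpreted as homoplasy.
Only D, E, and Z show the derived state '1' for VI, supporting them as a clade.
Most parsimonious ingroup topology: (((D,(E,Z)),(Q,H)),W).
Q and H form a cherry on this tree, so they are sister taxa.

H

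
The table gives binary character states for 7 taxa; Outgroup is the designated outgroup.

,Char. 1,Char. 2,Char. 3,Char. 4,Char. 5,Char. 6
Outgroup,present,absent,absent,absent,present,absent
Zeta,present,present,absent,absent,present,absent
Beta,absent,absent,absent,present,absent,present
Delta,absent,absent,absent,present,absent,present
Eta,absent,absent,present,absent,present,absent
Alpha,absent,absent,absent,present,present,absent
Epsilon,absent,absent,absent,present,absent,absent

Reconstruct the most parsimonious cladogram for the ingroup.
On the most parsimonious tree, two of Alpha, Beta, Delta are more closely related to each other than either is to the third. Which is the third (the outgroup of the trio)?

Character polarity is set by the outgroup: the derived state is whichever differs from the outgroup's state, so for Char. 1, Char. 5 the derived state is 'absent', and for the remaining characters it is 'present'.
Char. 1: derived state 'absent' in Alpha, Beta, Delta, Epsilon, and Eta only — synapomorphy for {Alpha, Beta, Delta, Epsilon, Eta}.
Char. 2: derived state 'present' in Zeta only — an autapomorphy, so it tells us nothing about relationships among taxa.
Char. 3 (derived state 'present') is unique to Eta (autapomorphy; uninformative for grouping).
Char. 4: derived state 'present' in Alpha, Beta, Delta, and Epsilon only — synapomorphy for {Alpha, Beta, Delta, Epsilon}.
Only Beta, Delta, and Epsilon show the derived state 'absent' for Char. 5, supporting them as a clade.
Char. 6: derived state 'present' in Beta and Delta only — synapomorphy for {Beta, Delta}.
Most parsimonious ingroup topology: (Zeta,((((Beta,Delta),Epsilon),Alpha),Eta)).
Beta and Delta share a more recent common ancestor with each other than either does with Alpha, so Alpha is the least closely related of the three.

Alpha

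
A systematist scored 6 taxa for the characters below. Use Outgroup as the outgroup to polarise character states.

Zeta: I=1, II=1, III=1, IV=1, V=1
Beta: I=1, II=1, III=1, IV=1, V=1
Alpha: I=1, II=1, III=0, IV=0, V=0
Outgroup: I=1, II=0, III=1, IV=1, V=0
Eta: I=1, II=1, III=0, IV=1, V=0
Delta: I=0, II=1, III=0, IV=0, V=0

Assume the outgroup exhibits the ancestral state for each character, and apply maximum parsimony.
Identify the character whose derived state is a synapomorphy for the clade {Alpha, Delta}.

Character polarity is set by the outgroup: the derived state is whichever differs from the outgroup's state, so for I, III, IV the derived state is '0', and for the remaining characters it is '1'.
I: derived state '0' in Delta only — an autapomorphy, so it tells us nothing about relationships among taxa.
All ingroup taxa share the derived state '1' for II; it defines the ingroup but does not resolve relationships within it.
Only Alpha, Delta, and Eta show the derived state '0' for III, supporting them as a clade.
IV: derived state '0' in Alpha and Delta only — synapomorphy for {Alpha, Delta}.
V: derived state '1' in Beta and Zeta only — synapomorphy for {Beta, Zeta}.
Most parsimonious ingroup topology: ((Eta,(Alpha,Delta)),(Beta,Zeta)).
The clade {Alpha, Delta} is supported by IV: its derived state '0' occurs in exactly those taxa and in no other taxon (including the outgroup).

IV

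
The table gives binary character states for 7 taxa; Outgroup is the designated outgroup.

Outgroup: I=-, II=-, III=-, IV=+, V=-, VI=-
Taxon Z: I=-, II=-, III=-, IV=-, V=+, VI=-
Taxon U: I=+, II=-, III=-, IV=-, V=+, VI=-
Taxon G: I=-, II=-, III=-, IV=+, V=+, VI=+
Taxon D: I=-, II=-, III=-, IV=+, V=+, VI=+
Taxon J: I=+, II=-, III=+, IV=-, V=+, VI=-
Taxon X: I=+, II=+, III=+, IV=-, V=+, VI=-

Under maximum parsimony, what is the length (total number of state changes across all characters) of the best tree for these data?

6

Character polarity is set by the outgroup: the derived state is whichever differs from the outgroup's state, so for IV the derived state is '-', and for the remaining characters it is '+'.
Only Taxon J, Taxon U, and Taxon X show the derived state '+' for I, supporting them as a clade.
II (derived state '+') is unique to Taxon X (autapomorphy; uninformative for grouping).
III: derived state '+' in Taxon J and Taxon X only — synapomorphy for {Taxon J, Taxon X}.
IV: derived state '-' in Taxon J, Taxon U, Taxon X, and Taxon Z only — synapomorphy for {Taxon J, Taxon U, Taxon X, Taxon Z}.
V (derived state '+') is shared by all ingroup taxa — unites the whole ingroup.
VI: derived state '+' in Taxon D and Taxon G only — synapomorphy for {Taxon D, Taxon G}.
Most parsimonious ingroup topology: ((Taxon Z,(Taxon U,(Taxon J,Taxon X))),(Taxon G,Taxon D)).
Changes per character on this tree: I: 1; II: 1; III: 1; IV: 1; V: 1; VI: 1.
Total = 6.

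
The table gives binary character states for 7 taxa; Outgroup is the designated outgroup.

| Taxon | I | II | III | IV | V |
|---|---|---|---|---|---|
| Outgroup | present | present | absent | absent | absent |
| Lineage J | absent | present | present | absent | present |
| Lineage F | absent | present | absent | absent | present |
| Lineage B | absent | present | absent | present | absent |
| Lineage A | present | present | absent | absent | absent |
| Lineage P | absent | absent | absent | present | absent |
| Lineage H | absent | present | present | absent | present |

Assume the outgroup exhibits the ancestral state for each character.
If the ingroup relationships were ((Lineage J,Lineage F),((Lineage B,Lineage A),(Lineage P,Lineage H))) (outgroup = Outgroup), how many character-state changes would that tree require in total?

Map each character onto ((Lineage J,Lineage F),((Lineage B,Lineage A),(Lineage P,Lineage H))) (rooted by Outgroup) and count the minimum state changes it requires (Fitch parsimony):
I: 2; II: 1; III: 2; IV: 2; V: 2.
Total tree length = 9.

9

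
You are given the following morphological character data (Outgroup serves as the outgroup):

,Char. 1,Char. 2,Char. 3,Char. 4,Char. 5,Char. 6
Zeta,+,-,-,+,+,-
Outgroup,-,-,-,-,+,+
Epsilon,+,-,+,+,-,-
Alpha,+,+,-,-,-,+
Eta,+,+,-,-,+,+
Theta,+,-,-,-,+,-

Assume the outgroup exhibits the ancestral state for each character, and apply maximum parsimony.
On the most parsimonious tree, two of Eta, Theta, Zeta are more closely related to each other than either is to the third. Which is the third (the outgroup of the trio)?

Character polarity is set by the outgroup: the derived state is whichever differs from the outgroup's state, so for Char. 5, Char. 6 the derived state is '-', and for the remaining characters it is '+'.
All ingroup taxa share the derived state '+' for Char. 1; it defines the ingroup but does not resolve relationships within it.
Char. 2 (derived state '+') is shared by Alpha and Eta — a synapomorphy uniting that clade.
Char. 3 (derived state '+') is unique to Epsilon (autapomorphy; uninformative for grouping).
Char. 4 (derived state '+') is shared by Epsilon and Zeta — a synapomorphy uniting that clade.
Char. 5 (state '-') occurs in Alpha and Epsilon but conflicts with the nesting implied by the other characters — most parsimoniously interpreted as homoplasy.
Char. 6 (derived state '-') is shared by Epsilon, Theta, and Zeta — a synapomorphy uniting that clade.
Most parsimonious ingroup topology: (((Epsilon,Zeta),Theta),(Alpha,Eta)).
Zeta and Theta share a more recent common ancestor with each other than either does with Eta, so Eta is the least closely related of the three.

Eta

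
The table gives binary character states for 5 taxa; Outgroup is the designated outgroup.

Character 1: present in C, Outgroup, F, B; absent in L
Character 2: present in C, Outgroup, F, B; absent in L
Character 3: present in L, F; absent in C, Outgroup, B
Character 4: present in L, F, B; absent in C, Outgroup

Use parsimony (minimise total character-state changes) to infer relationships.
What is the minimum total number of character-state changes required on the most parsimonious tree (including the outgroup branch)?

4

Character polarity is set by the outgroup: the derived state is whichever differs from the outgroup's state, so for Character 1, Character 2 the derived state is 'absent', and for the remaining characters it is 'present'.
Character 1: derived state 'absent' in L only — an autapomorphy, so it tells us nothing about relationships among taxa.
Character 2: derived state 'absent' in L only — an autapomorphy, so it tells us nothing about relationships among taxa.
Character 3 (derived state 'present') is shared by F and L — a synapomorphy uniting that clade.
Only B, F, and L show the derived state 'present' for Character 4, supporting them as a clade.
Most parsimonious ingroup topology: (C,((L,F),B)).
Changes per character on this tree: Character 1: 1; Character 2: 1; Character 3: 1; Character 4: 1.
Total = 4.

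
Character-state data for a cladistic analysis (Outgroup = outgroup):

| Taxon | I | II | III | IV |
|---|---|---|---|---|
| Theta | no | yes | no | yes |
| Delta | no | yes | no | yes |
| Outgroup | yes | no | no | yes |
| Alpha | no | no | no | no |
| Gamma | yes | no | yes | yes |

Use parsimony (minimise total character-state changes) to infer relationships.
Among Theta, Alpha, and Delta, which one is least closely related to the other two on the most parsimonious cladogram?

Character polarity is set by the outgroup: the derived state is whichever differs from the outgroup's state, so for I, IV the derived state is 'no', and for the remaining characters it is 'yes'.
I (derived state 'no') is shared by Alpha, Delta, and Theta — a synapomorphy uniting that clade.
Only Delta and Theta show the derived state 'yes' for II, supporting them as a clade.
III: derived state 'yes' in Gamma only — an autapomorphy, so it tells us nothing about relationships among taxa.
IV: derived state 'no' in Alpha only — an autapomorphy, so it tells us nothing about relationships among taxa.
Most parsimonious ingroup topology: (Gamma,((Delta,Theta),Alpha)).
Theta and Delta share a more recent common ancestor with each other than either does with Alpha, so Alpha is the least closely related of the three.

Alpha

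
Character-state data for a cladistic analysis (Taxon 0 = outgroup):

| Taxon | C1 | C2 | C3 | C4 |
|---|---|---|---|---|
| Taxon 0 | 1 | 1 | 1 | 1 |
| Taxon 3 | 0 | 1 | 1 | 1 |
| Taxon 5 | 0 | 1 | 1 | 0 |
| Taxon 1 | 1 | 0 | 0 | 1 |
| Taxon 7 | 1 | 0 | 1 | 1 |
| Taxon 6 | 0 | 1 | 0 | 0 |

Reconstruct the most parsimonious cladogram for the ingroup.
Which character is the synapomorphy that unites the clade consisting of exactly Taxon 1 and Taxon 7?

The outgroup has state '1' for every character, so '0' is the derived state throughout.
C1: derived state '0' in Taxon 3, Taxon 5, and Taxon 6 only — synapomorphy for {Taxon 3, Taxon 5, Taxon 6}.
C2 (derived state '0') is shared by Taxon 1 and Taxon 7 — a synapomorphy uniting that clade.
C3 (state '0') occurs in Taxon 1 and Taxon 6 but conflicts with the nesting implied by the other characters — most parsimoniously interpreted as homoplasy.
C4 (derived state '0') is shared by Taxon 5 and Taxon 6 — a synapomorphy uniting that clade.
Most parsimonious ingroup topology: ((Taxon 3,(Taxon 5,Taxon 6)),(Taxon 1,Taxon 7)).
The clade {Taxon 1, Taxon 7} is supported by C2: its derived state '0' occurs in exactly those taxa and in no other taxon (including the outgroup).

C2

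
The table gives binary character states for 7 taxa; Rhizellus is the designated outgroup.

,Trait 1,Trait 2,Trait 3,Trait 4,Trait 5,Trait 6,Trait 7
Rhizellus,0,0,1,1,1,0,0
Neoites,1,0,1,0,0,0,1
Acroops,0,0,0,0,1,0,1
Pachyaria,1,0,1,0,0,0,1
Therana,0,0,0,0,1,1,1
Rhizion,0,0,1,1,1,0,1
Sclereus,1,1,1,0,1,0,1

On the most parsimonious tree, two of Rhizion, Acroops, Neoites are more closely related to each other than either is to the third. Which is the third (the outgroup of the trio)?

Rhizion

Character polarity is set by the outgroup: the derived state is whichever differs from the outgroup's state, so for Trait 3, Trait 4, Trait 5 the derived state is '0', and for the remaining characters it is '1'.
Trait 1: derived state '1' in Neoites, Pachyaria, and Sclereus only — synapomorphy for {Neoites, Pachyaria, Sclereus}.
Trait 2: derived state '1' in Sclereus only — an autapomorphy, so it tells us nothing about relationships among taxa.
Trait 3: derived state '0' in Acroops and Therana only — synapomorphy for {Acroops, Therana}.
Trait 4: derived state '0' in Acroops, Neoites, Pachyaria, Sclereus, and Therana only — synapomorphy for {Acroops, Neoites, Pachyaria, Sclereus, Therana}.
Trait 5: derived state '0' in Neoites and Pachyaria only — synapomorphy for {Neoites, Pachyaria}.
Trait 6: derived state '1' in Therana only — an autapomorphy, so it tells us nothing about relationships among taxa.
All ingroup taxa share the derived state '1' for Trait 7; it defines the ingroup but does not resolve relationships within it.
Most parsimonious ingroup topology: ((((Neoites,Pachyaria),Sclereus),(Acroops,Therana)),Rhizion).
Acroops and Neoites share a more recent common ancestor with each other than either does with Rhizion, so Rhizion is the least closely related of the three.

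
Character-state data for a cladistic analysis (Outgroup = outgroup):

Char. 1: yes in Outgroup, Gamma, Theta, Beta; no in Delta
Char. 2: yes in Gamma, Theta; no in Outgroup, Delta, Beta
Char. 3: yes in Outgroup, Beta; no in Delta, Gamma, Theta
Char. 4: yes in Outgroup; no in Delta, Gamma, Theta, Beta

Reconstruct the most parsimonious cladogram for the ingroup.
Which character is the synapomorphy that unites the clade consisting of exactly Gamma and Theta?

Char. 2

Character polarity is set by the outgroup: the derived state is whichever differs from the outgroup's state, so for Char. 1, Char. 3, Char. 4 the derived state is 'no', and for the remaining characters it is 'yes'.
Char. 1: derived state 'no' in Delta only — an autapomorphy, so it tells us nothing about relationships among taxa.
Char. 2: derived state 'yes' in Gamma and Theta only — synapomorphy for {Gamma, Theta}.
Char. 3 (derived state 'no') is shared by Delta, Gamma, and Theta — a synapomorphy uniting that clade.
All ingroup taxa share the derived state 'no' for Char. 4; it defines the ingroup but does not resolve relationships within it.
Most parsimonious ingroup topology: ((Delta,(Gamma,Theta)),Beta).
The clade {Gamma, Theta} is supported by Char. 2: its derived state 'yes' occurs in exactly those taxa and in no other taxon (including the outgroup).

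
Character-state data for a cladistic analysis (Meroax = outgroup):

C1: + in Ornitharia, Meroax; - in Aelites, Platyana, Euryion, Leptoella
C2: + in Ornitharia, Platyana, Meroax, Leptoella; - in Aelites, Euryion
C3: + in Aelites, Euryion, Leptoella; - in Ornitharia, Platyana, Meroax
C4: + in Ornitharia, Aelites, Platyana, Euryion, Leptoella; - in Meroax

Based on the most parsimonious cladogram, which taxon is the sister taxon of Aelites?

Character polarity is set by the outgroup: the derived state is whichever differs from the outgroup's state, so for C1, C2 the derived state is '-', and for the remaining characters it is '+'.
Only Aelites, Euryion, Leptoella, and Platyana show the derived state '-' for C1, supporting them as a clade.
C2 (derived state '-') is shared by Aelites and Euryion — a synapomorphy uniting that clade.
C3: derived state '+' in Aelites, Euryion, and Leptoella only — synapomorphy for {Aelites, Euryion, Leptoella}.
C4 (derived state '+') is shared by all ingroup taxa — unites the whole ingroup.
Most parsimonious ingroup topology: ((((Aelites,Euryion),Leptoella),Platyana),Ornitharia).
Aelites and Euryion form a cherry on this tree, so they are sister taxa.

Euryion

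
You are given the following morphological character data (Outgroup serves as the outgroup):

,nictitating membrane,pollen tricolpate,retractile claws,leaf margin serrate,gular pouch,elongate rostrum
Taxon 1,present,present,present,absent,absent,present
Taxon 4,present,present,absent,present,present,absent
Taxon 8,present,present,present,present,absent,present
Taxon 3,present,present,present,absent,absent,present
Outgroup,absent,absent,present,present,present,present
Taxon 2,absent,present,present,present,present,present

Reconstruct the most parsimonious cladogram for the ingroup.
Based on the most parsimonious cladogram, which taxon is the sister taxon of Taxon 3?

Taxon 1

Character polarity is set by the outgroup: the derived state is whichever differs from the outgroup's state, so for retractile claws, leaf margin serrate, gular pouch, elongate rostrum the derived state is 'absent', and for the remaining characters it is 'present'.
Only Taxon 1, Taxon 3, Taxon 4, and Taxon 8 show the derived state 'present' for nictitating membrane, supporting them as a clade.
All ingroup taxa share the derived state 'present' for pollen tricolpate; it defines the ingroup but does not resolve relationships within it.
retractile claws (derived state 'absent') is unique to Taxon 4 (autapomorphy; uninformative for grouping).
leaf margin serrate (derived state 'absent') is shared by Taxon 1 and Taxon 3 — a synapomorphy uniting that clade.
gular pouch (derived state 'absent') is shared by Taxon 1, Taxon 3, and Taxon 8 — a synapomorphy uniting that clade.
elongate rostrum (derived state 'absent') is unique to Taxon 4 (autapomorphy; uninformative for grouping).
Most parsimonious ingroup topology: ((Taxon 4,((Taxon 1,Taxon 3),Taxon 8)),Taxon 2).
Taxon 3 and Taxon 1 form a cherry on this tree, so they are sister taxa.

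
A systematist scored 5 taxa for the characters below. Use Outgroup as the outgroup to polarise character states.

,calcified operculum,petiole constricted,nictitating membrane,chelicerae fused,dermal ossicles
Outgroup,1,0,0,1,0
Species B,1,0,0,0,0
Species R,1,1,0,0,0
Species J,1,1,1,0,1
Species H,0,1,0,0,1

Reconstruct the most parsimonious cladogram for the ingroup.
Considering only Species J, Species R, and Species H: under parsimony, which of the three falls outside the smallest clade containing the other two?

Character polarity is set by the outgroup: the derived state is whichever differs from the outgroup's state, so for calcified operculum, chelicerae fused the derived state is '0', and for the remaining characters it is '1'.
calcified operculum (derived state '0') is unique to Species H (autapomorphy; uninformative for grouping).
petiole constricted (derived state '1') is shared by Species H, Species J, and Species R — a synapomorphy uniting that clade.
nictitating membrane (derived state '1') is unique to Species J (autapomorphy; uninformative for grouping).
chelicerae fused (derived state '0') is shared by all ingroup taxa — unites the whole ingroup.
dermal ossicles (derived state '1') is shared by Species H and Species J — a synapomorphy uniting that clade.
Most parsimonious ingroup topology: (Species B,(Species R,(Species J,Species H))).
Species H and Species J share a more recent common ancestor with each other than either does with Species R, so Species R is the least closely related of the three.

Species R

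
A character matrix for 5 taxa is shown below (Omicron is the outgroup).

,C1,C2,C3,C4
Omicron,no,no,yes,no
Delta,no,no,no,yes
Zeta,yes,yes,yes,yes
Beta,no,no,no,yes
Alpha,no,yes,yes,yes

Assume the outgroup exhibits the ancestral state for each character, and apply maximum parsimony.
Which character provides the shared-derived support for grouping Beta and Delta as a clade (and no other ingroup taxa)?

C3

Character polarity is set by the outgroup: the derived state is whichever differs from the outgroup's state, so for C3 the derived state is 'no', and for the remaining characters it is 'yes'.
C1: derived state 'yes' in Zeta only — an autapomorphy, so it tells us nothing about relationships among taxa.
C2: derived state 'yes' in Alpha and Zeta only — synapomorphy for {Alpha, Zeta}.
C3: derived state 'no' in Beta and Delta only — synapomorphy for {Beta, Delta}.
C4 (derived state 'yes') is shared by all ingroup taxa — unites the whole ingroup.
Most parsimonious ingroup topology: ((Delta,Beta),(Zeta,Alpha)).
The clade {Beta, Delta} is supported by C3: its derived state 'no' occurs in exactly those taxa and in no other taxon (including the outgroup).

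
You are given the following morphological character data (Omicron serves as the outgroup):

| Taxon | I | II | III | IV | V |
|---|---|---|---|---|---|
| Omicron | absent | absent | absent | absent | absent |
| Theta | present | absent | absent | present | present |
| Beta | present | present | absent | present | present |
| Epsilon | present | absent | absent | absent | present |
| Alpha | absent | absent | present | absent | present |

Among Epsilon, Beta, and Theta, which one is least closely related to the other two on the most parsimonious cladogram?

The outgroup has state 'absent' for every character, so 'present' is the derived state throughout.
Only Beta, Epsilon, and Theta show the derived state 'present' for I, supporting them as a clade.
II: derived state 'present' in Beta only — an autapomorphy, so it tells us nothing about relationships among taxa.
III: derived state 'present' in Alpha only — an autapomorphy, so it tells us nothing about relationships among taxa.
IV: derived state 'present' in Beta and Theta only — synapomorphy for {Beta, Theta}.
All ingroup taxa share the derived state 'present' for V; it defines the ingroup but does not resolve relationships within it.
Most parsimonious ingroup topology: (((Theta,Beta),Epsilon),Alpha).
Beta and Theta share a more recent common ancestor with each other than either does with Epsilon, so Epsilon is the least closely related of the three.

Epsilon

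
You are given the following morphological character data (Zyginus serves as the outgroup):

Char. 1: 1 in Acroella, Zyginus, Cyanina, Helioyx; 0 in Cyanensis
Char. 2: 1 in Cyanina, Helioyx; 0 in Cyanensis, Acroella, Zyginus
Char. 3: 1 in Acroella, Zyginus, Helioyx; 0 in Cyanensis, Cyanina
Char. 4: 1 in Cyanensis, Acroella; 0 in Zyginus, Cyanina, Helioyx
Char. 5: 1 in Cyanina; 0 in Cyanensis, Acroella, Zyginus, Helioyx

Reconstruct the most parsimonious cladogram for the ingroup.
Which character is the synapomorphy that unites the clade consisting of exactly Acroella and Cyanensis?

Character polarity is set by the outgroup: the derived state is whichever differs from the outgroup's state, so for Char. 1, Char. 3 the derived state is '0', and for the remaining characters it is '1'.
Char. 1: derived state '0' in Cyanensis only — an autapomorphy, so it tells us nothing about relationships among taxa.
Only Cyanina and Helioyx show the derived state '1' for Char. 2, supporting them as a clade.
Char. 3 groups Cyanensis and Cyanina, which is incompatible with the clades supported by the remaining characters; treating it as convergent (homoplasy) costs fewer steps than any alternative tree.
Char. 4: derived state '1' in Acroella and Cyanensis only — synapomorphy for {Acroella, Cyanensis}.
Char. 5 (derived state '1') is unique to Cyanina (autapomorphy; uninformative for grouping).
Most parsimonious ingroup topology: ((Cyanensis,Acroella),(Helioyx,Cyanina)).
The clade {Acroella, Cyanensis} is supported by Char. 4: its derived state '1' occurs in exactly those taxa and in no other taxon (including the outgroup).

Char. 4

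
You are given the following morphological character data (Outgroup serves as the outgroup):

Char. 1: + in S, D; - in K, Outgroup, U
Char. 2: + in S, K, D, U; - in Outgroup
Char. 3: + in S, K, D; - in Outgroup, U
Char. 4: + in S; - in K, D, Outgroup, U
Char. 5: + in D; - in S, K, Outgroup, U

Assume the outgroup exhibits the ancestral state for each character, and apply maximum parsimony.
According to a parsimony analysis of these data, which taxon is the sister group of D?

S

The outgroup has state '-' for every character, so '+' is the derived state throughout.
Only D and S show the derived state '+' for Char. 1, supporting them as a clade.
All ingroup taxa share the derived state '+' for Char. 2; it defines the ingroup but does not resolve relationships within it.
Char. 3: derived state '+' in D, K, and S only — synapomorphy for {D, K, S}.
Char. 4: derived state '+' in S only — an autapomorphy, so it tells us nothing about relationships among taxa.
Char. 5: derived state '+' in D only — an autapomorphy, so it tells us nothing about relationships among taxa.
Most parsimonious ingroup topology: (((S,D),K),U).
D and S form a cherry on this tree, so they are sister taxa.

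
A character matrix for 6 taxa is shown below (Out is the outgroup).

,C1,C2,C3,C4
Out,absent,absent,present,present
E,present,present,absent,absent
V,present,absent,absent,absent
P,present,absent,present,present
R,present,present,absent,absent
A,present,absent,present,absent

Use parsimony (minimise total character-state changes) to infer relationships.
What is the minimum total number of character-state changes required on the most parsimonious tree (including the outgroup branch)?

Character polarity is set by the outgroup: the derived state is whichever differs from the outgroup's state, so for C3, C4 the derived state is 'absent', and for the remaining characters it is 'present'.
C1 (derived state 'present') is shared by all ingroup taxa — unites the whole ingroup.
Only E and R show the derived state 'present' for C2, supporting them as a clade.
C3 (derived state 'absent') is shared by E, R, and V — a synapomorphy uniting that clade.
Only A, E, R, and V show the derived state 'absent' for C4, supporting them as a clade.
Most parsimonious ingroup topology: ((((E,R),V),A),P).
Changes per character on this tree: C1: 1; C2: 1; C3: 1; C4: 1.
Total = 4.

4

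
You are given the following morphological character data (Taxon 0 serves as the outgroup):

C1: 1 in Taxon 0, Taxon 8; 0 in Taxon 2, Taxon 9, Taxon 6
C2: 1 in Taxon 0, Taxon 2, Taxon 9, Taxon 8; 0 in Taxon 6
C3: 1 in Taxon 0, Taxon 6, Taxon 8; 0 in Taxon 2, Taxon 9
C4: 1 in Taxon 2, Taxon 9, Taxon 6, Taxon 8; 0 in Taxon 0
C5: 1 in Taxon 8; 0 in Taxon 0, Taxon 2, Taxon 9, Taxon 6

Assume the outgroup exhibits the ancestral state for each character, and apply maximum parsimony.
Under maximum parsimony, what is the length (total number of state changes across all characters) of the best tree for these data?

Character polarity is set by the outgroup: the derived state is whichever differs from the outgroup's state, so for C1, C2, C3 the derived state is '0', and for the remaining characters it is '1'.
Only Taxon 2, Taxon 6, and Taxon 9 show the derived state '0' for C1, supporting them as a clade.
C2: derived state '0' in Taxon 6 only — an autapomorphy, so it tells us nothing about relationships among taxa.
Only Taxon 2 and Taxon 9 show the derived state '0' for C3, supporting them as a clade.
C4 (derived state '1') is shared by all ingroup taxa — unites the whole ingroup.
C5: derived state '1' in Taxon 8 only — an autapomorphy, so it tells us nothing about relationships among taxa.
Most parsimonious ingroup topology: (((Taxon 2,Taxon 9),Taxon 6),Taxon 8).
Changes per character on this tree: C1: 1; C2: 1; C3: 1; C4: 1; C5: 1.
Total = 5.

5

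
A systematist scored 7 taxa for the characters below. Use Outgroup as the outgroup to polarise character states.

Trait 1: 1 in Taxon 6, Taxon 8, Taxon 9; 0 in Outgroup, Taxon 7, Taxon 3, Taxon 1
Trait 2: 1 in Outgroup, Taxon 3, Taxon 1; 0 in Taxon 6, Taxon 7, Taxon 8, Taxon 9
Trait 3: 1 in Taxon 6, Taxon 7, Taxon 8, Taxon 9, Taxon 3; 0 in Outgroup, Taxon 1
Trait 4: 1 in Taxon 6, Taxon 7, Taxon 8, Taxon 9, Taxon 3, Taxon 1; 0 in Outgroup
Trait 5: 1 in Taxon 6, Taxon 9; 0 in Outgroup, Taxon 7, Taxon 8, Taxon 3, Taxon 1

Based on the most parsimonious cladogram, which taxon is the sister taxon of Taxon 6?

Taxon 9

Character polarity is set by the outgroup: the derived state is whichever differs from the outgroup's state, so for Trait 2 the derived state is '0', and for the remaining characters it is '1'.
Trait 1: derived state '1' in Taxon 6, Taxon 8, and Taxon 9 only — synapomorphy for {Taxon 6, Taxon 8, Taxon 9}.
Trait 2 (derived state '0') is shared by Taxon 6, Taxon 7, Taxon 8, and Taxon 9 — a synapomorphy uniting that clade.
Only Taxon 3, Taxon 6, Taxon 7, Taxon 8, and Taxon 9 show the derived state '1' for Trait 3, supporting them as a clade.
All ingroup taxa share the derived state '1' for Trait 4; it defines the ingroup but does not resolve relationships within it.
Only Taxon 6 and Taxon 9 show the derived state '1' for Trait 5, supporting them as a clade.
Most parsimonious ingroup topology: (((((Taxon 6,Taxon 9),Taxon 8),Taxon 7),Taxon 3),Taxon 1).
Taxon 6 and Taxon 9 form a cherry on this tree, so they are sister taxa.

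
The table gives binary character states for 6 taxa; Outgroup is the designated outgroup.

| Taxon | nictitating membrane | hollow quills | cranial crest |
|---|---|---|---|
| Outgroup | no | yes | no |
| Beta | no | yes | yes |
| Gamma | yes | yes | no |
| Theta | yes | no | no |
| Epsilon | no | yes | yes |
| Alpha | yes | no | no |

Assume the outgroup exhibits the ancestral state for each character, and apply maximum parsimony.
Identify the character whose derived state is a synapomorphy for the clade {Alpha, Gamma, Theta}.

nictitating membrane

Character polarity is set by the outgroup: the derived state is whichever differs from the outgroup's state, so for hollow quills the derived state is 'no', and for the remaining characters it is 'yes'.
nictitating membrane: derived state 'yes' in Alpha, Gamma, and Theta only — synapomorphy for {Alpha, Gamma, Theta}.
hollow quills: derived state 'no' in Alpha and Theta only — synapomorphy for {Alpha, Theta}.
Only Beta and Epsilon show the derived state 'yes' for cranial crest, supporting them as a clade.
Most parsimonious ingroup topology: ((Beta,Epsilon),(Gamma,(Theta,Alpha))).
The clade {Alpha, Gamma, Theta} is supported by nictitating membrane: its derived state 'yes' occurs in exactly those taxa and in no other taxon (including the outgroup).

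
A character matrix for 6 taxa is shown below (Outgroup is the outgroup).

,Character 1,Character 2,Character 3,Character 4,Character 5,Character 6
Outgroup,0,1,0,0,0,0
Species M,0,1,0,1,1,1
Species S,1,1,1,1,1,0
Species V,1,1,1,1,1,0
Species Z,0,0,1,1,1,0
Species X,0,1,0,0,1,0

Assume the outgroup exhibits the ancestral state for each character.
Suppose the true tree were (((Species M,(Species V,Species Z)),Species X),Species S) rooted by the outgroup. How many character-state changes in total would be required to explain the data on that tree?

9

Map each character onto (((Species M,(Species V,Species Z)),Species X),Species S) (rooted by Outgroup) and count the minimum state changes it requires (Fitch parsimony):
Character 1: 2; Character 2: 1; Character 3: 2; Character 4: 2; Character 5: 1; Character 6: 1.
Total tree length = 9.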